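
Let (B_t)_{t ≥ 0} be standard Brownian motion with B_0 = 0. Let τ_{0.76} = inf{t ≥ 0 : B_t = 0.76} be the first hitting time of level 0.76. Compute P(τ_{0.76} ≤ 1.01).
P(τ_{0.76} ≤ 1.01) = 2(1 − Φ(0.76/√1.01)) = 2(1 − Φ(0.7562)) ≈ 0.4495

By the reflection principle for standard BM, P(τ_b ≤ t) = 2 · P(B_t ≥ b). Since B_t ~ N(0, t), P(B_t ≥ 0.76) = 1 − Φ(0.76/√t) = 1 − Φ(0.76/√1.01) = 1 − Φ(0.7562) ≈ 0.22476. Doubling: P(τ_{0.76} ≤ 1.01) ≈ 2 · 0.22476 = 0.44952 ≈ 0.4495.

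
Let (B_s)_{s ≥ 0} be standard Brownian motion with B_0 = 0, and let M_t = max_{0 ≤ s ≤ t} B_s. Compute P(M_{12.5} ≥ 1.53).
P(M_{12.5} ≥ 1.53) = 2·P(B_{12.5} ≥ 1.53) = 2(1 − Φ(1.53/√12.5)) ≈ 0.6652

By the reflection principle for Brownian motion, P(M_t ≥ a) = 2 · P(B_t ≥ a) for a ≥ 0. Since B_t ~ N(0, t), P(B_t ≥ 1.53) = 1 − Φ(1.53/√t) = 1 − Φ(1.53/√12.5) = 1 − Φ(0.4327). So
  P(M_{12.5} ≥ 1.53) = 2(1 − Φ(0.4327)) ≈ 0.6652.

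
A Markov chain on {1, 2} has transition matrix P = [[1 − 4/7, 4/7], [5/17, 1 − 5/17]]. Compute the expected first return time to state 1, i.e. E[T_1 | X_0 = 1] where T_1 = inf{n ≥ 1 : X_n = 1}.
E[T_1 | X_0 = 1] = 1/π_1 = 103/35

For an irreducible recurrent Markov chain with stationary distribution π, E[T_i | X_0 = i] = 1/π_i (Kac's formula). Here π_1 = (5/17)/(4/7 + 5/17) = (5/17)/(103/119) = 35/103, so E[T_1 | X_0 = 1] = 1/π_1 = (4/7 + 5/17)/(5/17) = (103/119)/(5/17) = 103/35.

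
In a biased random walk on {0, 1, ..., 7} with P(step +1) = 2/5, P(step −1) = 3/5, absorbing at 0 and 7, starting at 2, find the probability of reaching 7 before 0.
P(hit 7 before 0) = (1 − (3/2)^2) / (1 − (3/2)^7) = 160/2059

Let u_k denote P(reach 7 before 0 | start at k). Boundary: u_0 = 0, u_7 = 1. Recurrence: u_k = 2/5·u_{k+1} + 3/5·u_{k-1} for 1 ≤ k ≤ 6. Try u_k = A + B·r^k with r = q/p = (3/5)/(2/5) = 3/2. Substitution satisfies the recurrence; boundary conditions give:
  u_k = (1 − r^k) / (1 − r^N) = (1 − (3/2)^2) / (1 − (3/2)^7) = 160/2059.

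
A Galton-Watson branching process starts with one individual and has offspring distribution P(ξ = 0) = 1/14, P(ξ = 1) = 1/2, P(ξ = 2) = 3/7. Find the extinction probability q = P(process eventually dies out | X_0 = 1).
q = 1/6

The pgf is f(s) = 1/14 + 1/2·s + 3/7·s². The extinction probability q is the smallest fixed point of f in [0, 1]. Setting s = f(s):
  3/7·s² + (1/2 − 1)·s + 1/14 = 0
  3/7·s² − (1/14 + 3/7)·s + 1/14 = 0
which factors as (s − 1)·(3/7·s − 1/14) = 0, giving roots s = 1 and s = (1/14)/(3/7) = 1/6.
Mean offspring μ = 1/2 + 2·3/7 = 19/14 > 1 (supercritical), so q < 1. The extinction probability is the smaller root: q = (1/14)/(3/7) = 1/6.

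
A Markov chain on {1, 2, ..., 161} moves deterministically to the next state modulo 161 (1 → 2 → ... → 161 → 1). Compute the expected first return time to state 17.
E[T_17 | X_0 = 17] = 161

The chain cycles deterministically, so starting at state 17 it returns in exactly 161 steps. Equivalently, the stationary distribution is uniform π_j = 1/161 for every state j, so by Kac's formula E[T_17] = 1/π_17 = 161.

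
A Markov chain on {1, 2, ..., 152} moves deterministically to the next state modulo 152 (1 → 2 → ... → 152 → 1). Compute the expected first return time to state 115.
E[T_115 | X_0 = 115] = 152

The chain cycles deterministically, so starting at state 115 it returns in exactly 152 steps. Equivalently, the stationary distribution is uniform π_j = 1/152 for every state j, so by Kac's formula E[T_115] = 1/π_115 = 152.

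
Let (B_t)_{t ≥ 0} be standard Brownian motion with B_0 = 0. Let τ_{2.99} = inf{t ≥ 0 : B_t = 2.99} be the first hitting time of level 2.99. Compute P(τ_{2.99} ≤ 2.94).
P(τ_{2.99} ≤ 2.94) = 2(1 − Φ(2.99/√2.94)) = 2(1 − Φ(1.7438)) ≈ 0.0812

By the reflection principle for standard BM, P(τ_b ≤ t) = 2 · P(B_t ≥ b). Since B_t ~ N(0, t), P(B_t ≥ 2.99) = 1 − Φ(2.99/√t) = 1 − Φ(2.99/√2.94) = 1 − Φ(1.7438) ≈ 0.04060. Doubling: P(τ_{2.99} ≤ 2.94) ≈ 2 · 0.04060 = 0.08120 ≈ 0.0812.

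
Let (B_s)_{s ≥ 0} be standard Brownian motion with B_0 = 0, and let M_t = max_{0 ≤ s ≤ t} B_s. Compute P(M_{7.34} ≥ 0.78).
P(M_{7.34} ≥ 0.78) = 2·P(B_{7.34} ≥ 0.78) = 2(1 − Φ(0.78/√7.34)) ≈ 0.7734

By the reflection principle for Brownian motion, P(M_t ≥ a) = 2 · P(B_t ≥ a) for a ≥ 0. Since B_t ~ N(0, t), P(B_t ≥ 0.78) = 1 − Φ(0.78/√t) = 1 − Φ(0.78/√7.34) = 1 − Φ(0.2879). So
  P(M_{7.34} ≥ 0.78) = 2(1 − Φ(0.2879)) ≈ 0.7734.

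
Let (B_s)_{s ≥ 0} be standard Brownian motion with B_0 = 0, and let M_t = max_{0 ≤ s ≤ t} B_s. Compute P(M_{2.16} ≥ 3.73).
P(M_{2.16} ≥ 3.73) = 2·P(B_{2.16} ≥ 3.73) = 2(1 − Φ(3.73/√2.16)) ≈ 0.0112

By the reflection principle for Brownian motion, P(M_t ≥ a) = 2 · P(B_t ≥ a) for a ≥ 0. Since B_t ~ N(0, t), P(B_t ≥ 3.73) = 1 − Φ(3.73/√t) = 1 − Φ(3.73/√2.16) = 1 − Φ(2.5379). So
  P(M_{2.16} ≥ 3.73) = 2(1 − Φ(2.5379)) ≈ 0.0112.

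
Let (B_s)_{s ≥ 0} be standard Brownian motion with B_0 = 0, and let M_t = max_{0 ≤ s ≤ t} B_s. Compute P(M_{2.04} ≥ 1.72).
P(M_{2.04} ≥ 1.72) = 2·P(B_{2.04} ≥ 1.72) = 2(1 − Φ(1.72/√2.04)) ≈ 0.2285

By the reflection principle for Brownian motion, P(M_t ≥ a) = 2 · P(B_t ≥ a) for a ≥ 0. Since B_t ~ N(0, t), P(B_t ≥ 1.72) = 1 − Φ(1.72/√t) = 1 − Φ(1.72/√2.04) = 1 − Φ(1.2042). So
  P(M_{2.04} ≥ 1.72) = 2(1 − Φ(1.2042)) ≈ 0.2285.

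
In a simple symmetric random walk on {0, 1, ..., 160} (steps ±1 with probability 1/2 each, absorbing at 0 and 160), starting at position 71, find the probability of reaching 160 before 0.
P(hit 160 before 0) = 71/160

Let u_k = P(hit 160 before 0 | start at k). Then u_0 = 0, u_160 = 1, and u_k = u_{k-1}/2 + u_{k+1}/2 for 1 ≤ k ≤ 159. This harmonic recurrence is solved by u_k = k/160, giving u_71 = 71/160.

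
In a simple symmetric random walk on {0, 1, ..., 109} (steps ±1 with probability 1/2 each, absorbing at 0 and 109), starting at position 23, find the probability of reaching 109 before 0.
P(hit 109 before 0) = 23/109

Let u_k = P(hit 109 before 0 | start at k). Then u_0 = 0, u_109 = 1, and u_k = u_{k-1}/2 + u_{k+1}/2 for 1 ≤ k ≤ 108. This harmonic recurrence is solved by u_k = k/109, giving u_23 = 23/109.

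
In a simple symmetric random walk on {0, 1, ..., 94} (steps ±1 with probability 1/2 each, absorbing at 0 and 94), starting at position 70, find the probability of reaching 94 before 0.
P(hit 94 before 0) = 70/94 = 35/47

Let u_k = P(hit 94 before 0 | start at k). Then u_0 = 0, u_94 = 1, and u_k = u_{k-1}/2 + u_{k+1}/2 for 1 ≤ k ≤ 93. This harmonic recurrence is solved by u_k = k/94, giving u_70 = 70/94 = 35/47.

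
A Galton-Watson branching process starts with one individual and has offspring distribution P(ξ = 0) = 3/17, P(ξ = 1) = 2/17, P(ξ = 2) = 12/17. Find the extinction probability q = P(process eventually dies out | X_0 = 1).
q = 1/4

The pgf is f(s) = 3/17 + 2/17·s + 12/17·s². The extinction probability q is the smallest fixed point of f in [0, 1]. Setting s = f(s):
  12/17·s² + (2/17 − 1)·s + 3/17 = 0
  12/17·s² − (3/17 + 12/17)·s + 3/17 = 0
which factors as (s − 1)·(12/17·s − 3/17) = 0, giving roots s = 1 and s = (3/17)/(12/17) = 1/4.
Mean offspring μ = 2/17 + 2·12/17 = 26/17 > 1 (supercritical), so q < 1. The extinction probability is the smaller root: q = (3/17)/(12/17) = 1/4.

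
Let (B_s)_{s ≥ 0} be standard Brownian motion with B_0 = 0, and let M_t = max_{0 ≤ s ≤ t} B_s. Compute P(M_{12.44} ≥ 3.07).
P(M_{12.44} ≥ 3.07) = 2·P(B_{12.44} ≥ 3.07) = 2(1 − Φ(3.07/√12.44)) ≈ 0.3841

By the reflection principle for Brownian motion, P(M_t ≥ a) = 2 · P(B_t ≥ a) for a ≥ 0. Since B_t ~ N(0, t), P(B_t ≥ 3.07) = 1 − Φ(3.07/√t) = 1 − Φ(3.07/√12.44) = 1 − Φ(0.8704). So
  P(M_{12.44} ≥ 3.07) = 2(1 − Φ(0.8704)) ≈ 0.3841.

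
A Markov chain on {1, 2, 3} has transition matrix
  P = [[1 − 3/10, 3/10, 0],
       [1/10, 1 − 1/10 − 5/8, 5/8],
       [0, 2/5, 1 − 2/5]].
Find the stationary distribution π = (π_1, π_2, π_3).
π = (16/139, 48/139, 75/139)

This is a birth-death chain on three states, which satisfies detailed balance: π_1 · P_{12} = π_2 · P_{21} and π_2 · P_{23} = π_3 · P_{32}.
From π_1 · 3/10 = π_2 · 1/10: π_2/π_1 = (3/10)/(1/10) = 3.
From π_2 · 5/8 = π_3 · 2/5: π_3/π_2 = (5/8)/(2/5) = 25/16.
Take π_1 proportional to 1; then unnormalized π = (1, 3, 75/16). Normalize by dividing by the sum 139/16:
  π = (16/139, 48/139, 75/139).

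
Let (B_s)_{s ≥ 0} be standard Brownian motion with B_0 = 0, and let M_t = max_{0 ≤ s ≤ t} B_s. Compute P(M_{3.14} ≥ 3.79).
P(M_{3.14} ≥ 3.79) = 2·P(B_{3.14} ≥ 3.79) = 2(1 − Φ(3.79/√3.14)) ≈ 0.0325

By the reflection principle for Brownian motion, P(M_t ≥ a) = 2 · P(B_t ≥ a) for a ≥ 0. Since B_t ~ N(0, t), P(B_t ≥ 3.79) = 1 − Φ(3.79/√t) = 1 − Φ(3.79/√3.14) = 1 − Φ(2.1388). So
  P(M_{3.14} ≥ 3.79) = 2(1 − Φ(2.1388)) ≈ 0.0325.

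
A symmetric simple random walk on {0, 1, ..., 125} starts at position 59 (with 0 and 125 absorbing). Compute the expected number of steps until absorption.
E[τ | X_0 = 59] = 3894

Let v_k = E[τ | X_0 = k]. Boundary: v_0 = v_125 = 0. Recurrence: v_k = 1 + (v_{k-1} + v_{k+1})/2 for 1 ≤ k ≤ 124. The particular solution to v_k − (v_{k-1} + v_{k+1})/2 = 1 is v_k = −k^2. Adding homogeneous solution A + B k and matching boundaries gives v_k = k (125 − k). Substituting k = 59: v_59 = 59 · 66 = 3894.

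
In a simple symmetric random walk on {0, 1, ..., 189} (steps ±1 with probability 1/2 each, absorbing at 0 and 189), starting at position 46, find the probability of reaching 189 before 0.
P(hit 189 before 0) = 46/189

Let u_k = P(hit 189 before 0 | start at k). Then u_0 = 0, u_189 = 1, and u_k = u_{k-1}/2 + u_{k+1}/2 for 1 ≤ k ≤ 188. This harmonic recurrence is solved by u_k = k/189, giving u_46 = 46/189.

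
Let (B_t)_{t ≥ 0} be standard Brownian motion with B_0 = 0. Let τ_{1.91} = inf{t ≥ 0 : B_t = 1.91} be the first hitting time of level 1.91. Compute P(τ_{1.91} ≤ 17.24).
P(τ_{1.91} ≤ 17.24) = 2(1 − Φ(1.91/√17.24)) = 2(1 − Φ(0.4600)) ≈ 0.6455

By the reflection principle for standard BM, P(τ_b ≤ t) = 2 · P(B_t ≥ b). Since B_t ~ N(0, t), P(B_t ≥ 1.91) = 1 − Φ(1.91/√t) = 1 − Φ(1.91/√17.24) = 1 − Φ(0.4600) ≈ 0.32276. Doubling: P(τ_{1.91} ≤ 17.24) ≈ 2 · 0.32276 = 0.64552 ≈ 0.6455.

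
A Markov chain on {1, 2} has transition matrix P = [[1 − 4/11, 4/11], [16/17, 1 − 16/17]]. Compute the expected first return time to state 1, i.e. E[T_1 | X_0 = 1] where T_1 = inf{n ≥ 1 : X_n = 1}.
E[T_1 | X_0 = 1] = 1/π_1 = 61/44

For an irreducible recurrent Markov chain with stationary distribution π, E[T_i | X_0 = i] = 1/π_i (Kac's formula). Here π_1 = (16/17)/(4/11 + 16/17) = (16/17)/(244/187) = 44/61, so E[T_1 | X_0 = 1] = 1/π_1 = (4/11 + 16/17)/(16/17) = (244/187)/(16/17) = 61/44.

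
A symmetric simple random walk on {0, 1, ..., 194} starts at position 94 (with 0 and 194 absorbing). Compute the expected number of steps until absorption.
E[τ | X_0 = 94] = 9400

Let v_k = E[τ | X_0 = k]. Boundary: v_0 = v_194 = 0. Recurrence: v_k = 1 + (v_{k-1} + v_{k+1})/2 for 1 ≤ k ≤ 193. The particular solution to v_k − (v_{k-1} + v_{k+1})/2 = 1 is v_k = −k^2. Adding homogeneous solution A + B k and matching boundaries gives v_k = k (194 − k). Substituting k = 94: v_94 = 94 · 100 = 9400.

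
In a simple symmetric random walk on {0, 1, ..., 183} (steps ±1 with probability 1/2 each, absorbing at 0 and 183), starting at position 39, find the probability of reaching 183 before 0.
P(hit 183 before 0) = 39/183 = 13/61

Let u_k = P(hit 183 before 0 | start at k). Then u_0 = 0, u_183 = 1, and u_k = u_{k-1}/2 + u_{k+1}/2 for 1 ≤ k ≤ 182. This harmonic recurrence is solved by u_k = k/183, giving u_39 = 39/183 = 13/61.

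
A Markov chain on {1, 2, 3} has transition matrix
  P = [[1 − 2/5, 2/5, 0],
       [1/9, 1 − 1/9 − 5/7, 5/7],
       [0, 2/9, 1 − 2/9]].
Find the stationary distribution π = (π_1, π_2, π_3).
π = (35/566, 63/283, 405/566)

This is a birth-death chain on three states, which satisfies detailed balance: π_1 · P_{12} = π_2 · P_{21} and π_2 · P_{23} = π_3 · P_{32}.
From π_1 · 2/5 = π_2 · 1/9: π_2/π_1 = (2/5)/(1/9) = 18/5.
From π_2 · 5/7 = π_3 · 2/9: π_3/π_2 = (5/7)/(2/9) = 45/14.
Take π_1 proportional to 1; then unnormalized π = (1, 18/5, 81/7). Normalize by dividing by the sum 566/35:
  π = (35/566, 63/283, 405/566).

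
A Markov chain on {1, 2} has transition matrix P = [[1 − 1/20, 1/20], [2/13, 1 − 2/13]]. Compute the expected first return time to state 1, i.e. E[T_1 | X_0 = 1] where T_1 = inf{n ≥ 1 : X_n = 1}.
E[T_1 | X_0 = 1] = 1/π_1 = 53/40

For an irreducible recurrent Markov chain with stationary distribution π, E[T_i | X_0 = i] = 1/π_i (Kac's formula). Here π_1 = (2/13)/(1/20 + 2/13) = (2/13)/(53/260) = 40/53, so E[T_1 | X_0 = 1] = 1/π_1 = (1/20 + 2/13)/(2/13) = (53/260)/(2/13) = 53/40.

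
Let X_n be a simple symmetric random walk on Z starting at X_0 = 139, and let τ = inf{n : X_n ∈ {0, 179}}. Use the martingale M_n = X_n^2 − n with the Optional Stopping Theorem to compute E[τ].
E[τ] = 5560

M_n = X_n^2 − n is a martingale (since E[X_{n+1}^2 | F_n] = X_n^2 + 1). By OST (τ has finite mean in a bounded region), E[M_τ] = E[M_0] = X_0^2 − 0 = 139^2 = 19321. Also E[M_τ] = E[X_τ^2] − E[τ]. The walk exits at 0 or 179, with P(hit 179 first) = 139/179, so E[X_τ^2] = 179^2 · 139/179 + 0 = 24881. Thus E[τ] = E[X_τ^2] − E[M_τ] = 24881 − 19321 = 5560 = 139(179 − 139) = 5560.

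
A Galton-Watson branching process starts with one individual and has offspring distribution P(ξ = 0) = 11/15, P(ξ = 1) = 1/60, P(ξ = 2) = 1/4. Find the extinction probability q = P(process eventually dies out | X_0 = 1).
q = 1

Mean offspring μ = 0·11/15 + 1·1/60 + 2·1/4 = 31/60 ≤ 1. For μ ≤ 1 with offspring not concentrated at 1, the Galton-Watson process goes extinct almost surely, so q = 1.
(Algebraic check: The pgf is f(s) = 11/15 + 1/60·s + 1/4·s². The extinction probability q is the smallest fixed point of f in [0, 1]. Setting s = f(s):
  1/4·s² + (1/60 − 1)·s + 11/15 = 0
  1/4·s² − (11/15 + 1/4)·s + 11/15 = 0
which factors as (s − 1)·(1/4·s − 11/15) = 0, giving roots s = 1 and s = (11/15)/(1/4) = 44/15. Since 44/15 ≥ 1, the smallest root in [0, 1] is s = 1.)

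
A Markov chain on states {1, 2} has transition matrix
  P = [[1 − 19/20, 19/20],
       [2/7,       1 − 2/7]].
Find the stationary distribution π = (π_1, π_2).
π_1 = 40/173, π_2 = 133/173

Solve πP = π with π_1 + π_2 = 1. From πP = π: π_1 · (1 − 19/20) + π_2 · 2/7 = π_1 ⇒ π_2 · 2/7 = π_1 · 19/20 ⇒ π_2/π_1 = (19/20)/(2/7) = 133/40. Together with π_1 + π_2 = 1:
  π_1 = (2/7)/(19/20 + 2/7) = (2/7)/(173/140) = 40/173,
  π_2 = (19/20)/(19/20 + 2/7) = (19/20)/(173/140) = 133/173.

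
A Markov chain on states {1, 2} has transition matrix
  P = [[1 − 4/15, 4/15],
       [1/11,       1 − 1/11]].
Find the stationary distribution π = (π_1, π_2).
π_1 = 15/59, π_2 = 44/59

Solve πP = π with π_1 + π_2 = 1. From πP = π: π_1 · (1 − 4/15) + π_2 · 1/11 = π_1 ⇒ π_2 · 1/11 = π_1 · 4/15 ⇒ π_2/π_1 = (4/15)/(1/11) = 44/15. Together with π_1 + π_2 = 1:
  π_1 = (1/11)/(4/15 + 1/11) = (1/11)/(59/165) = 15/59,
  π_2 = (4/15)/(4/15 + 1/11) = (4/15)/(59/165) = 44/59.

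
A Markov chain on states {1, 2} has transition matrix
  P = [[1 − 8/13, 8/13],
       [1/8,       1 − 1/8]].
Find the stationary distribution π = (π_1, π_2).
π_1 = 13/77, π_2 = 64/77

Solve πP = π with π_1 + π_2 = 1. From πP = π: π_1 · (1 − 8/13) + π_2 · 1/8 = π_1 ⇒ π_2 · 1/8 = π_1 · 8/13 ⇒ π_2/π_1 = (8/13)/(1/8) = 64/13. Together with π_1 + π_2 = 1:
  π_1 = (1/8)/(8/13 + 1/8) = (1/8)/(77/104) = 13/77,
  π_2 = (8/13)/(8/13 + 1/8) = (8/13)/(77/104) = 64/77.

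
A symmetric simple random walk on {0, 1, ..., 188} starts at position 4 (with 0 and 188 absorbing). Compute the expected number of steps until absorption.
E[τ | X_0 = 4] = 736

Let v_k = E[τ | X_0 = k]. Boundary: v_0 = v_188 = 0. Recurrence: v_k = 1 + (v_{k-1} + v_{k+1})/2 for 1 ≤ k ≤ 187. The particular solution to v_k − (v_{k-1} + v_{k+1})/2 = 1 is v_k = −k^2. Adding homogeneous solution A + B k and matching boundaries gives v_k = k (188 − k). Substituting k = 4: v_4 = 4 · 184 = 736.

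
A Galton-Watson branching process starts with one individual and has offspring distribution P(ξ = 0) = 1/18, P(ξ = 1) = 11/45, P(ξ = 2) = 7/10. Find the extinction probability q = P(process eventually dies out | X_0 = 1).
q = 5/63

The pgf is f(s) = 1/18 + 11/45·s + 7/10·s². The extinction probability q is the smallest fixed point of f in [0, 1]. Setting s = f(s):
  7/10·s² + (11/45 − 1)·s + 1/18 = 0
  7/10·s² − (1/18 + 7/10)·s + 1/18 = 0
which factors as (s − 1)·(7/10·s − 1/18) = 0, giving roots s = 1 and s = (1/18)/(7/10) = 5/63.
Mean offspring μ = 11/45 + 2·7/10 = 74/45 > 1 (supercritical), so q < 1. The extinction probability is the smaller root: q = (1/18)/(7/10) = 5/63.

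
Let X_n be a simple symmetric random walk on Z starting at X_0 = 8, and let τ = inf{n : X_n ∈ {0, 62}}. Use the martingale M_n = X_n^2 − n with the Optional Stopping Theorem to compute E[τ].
E[τ] = 432

M_n = X_n^2 − n is a martingale (since E[X_{n+1}^2 | F_n] = X_n^2 + 1). By OST (τ has finite mean in a bounded region), E[M_τ] = E[M_0] = X_0^2 − 0 = 8^2 = 64. Also E[M_τ] = E[X_τ^2] − E[τ]. The walk exits at 0 or 62, with P(hit 62 first) = 8/62, so E[X_τ^2] = 62^2 · 8/62 + 0 = 496. Thus E[τ] = E[X_τ^2] − E[M_τ] = 496 − 64 = 432 = 8(62 − 8) = 432.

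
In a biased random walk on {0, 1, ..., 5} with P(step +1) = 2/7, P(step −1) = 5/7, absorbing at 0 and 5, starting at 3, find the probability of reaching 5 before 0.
P(hit 5 before 0) = (1 − (5/2)^3) / (1 − (5/2)^5) = 156/1031

Let u_k denote P(reach 5 before 0 | start at k). Boundary: u_0 = 0, u_5 = 1. Recurrence: u_k = 2/7·u_{k+1} + 5/7·u_{k-1} for 1 ≤ k ≤ 4. Try u_k = A + B·r^k with r = q/p = (5/7)/(2/7) = 5/2. Substitution satisfies the recurrence; boundary conditions give:
  u_k = (1 − r^k) / (1 − r^N) = (1 − (5/2)^3) / (1 − (5/2)^5) = 156/1031.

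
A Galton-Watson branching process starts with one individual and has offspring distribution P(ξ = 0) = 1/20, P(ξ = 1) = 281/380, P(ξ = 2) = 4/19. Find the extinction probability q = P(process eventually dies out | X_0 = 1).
q = 19/80

The pgf is f(s) = 1/20 + 281/380·s + 4/19·s². The extinction probability q is the smallest fixed point of f in [0, 1]. Setting s = f(s):
  4/19·s² + (281/380 − 1)·s + 1/20 = 0
  4/19·s² − (1/20 + 4/19)·s + 1/20 = 0
which factors as (s − 1)·(4/19·s − 1/20) = 0, giving roots s = 1 and s = (1/20)/(4/19) = 19/80.
Mean offspring μ = 281/380 + 2·4/19 = 441/380 > 1 (supercritical), so q < 1. The extinction probability is the smaller root: q = (1/20)/(4/19) = 19/80.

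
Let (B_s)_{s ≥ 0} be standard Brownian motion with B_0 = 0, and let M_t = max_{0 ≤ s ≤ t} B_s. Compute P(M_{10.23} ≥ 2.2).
P(M_{10.23} ≥ 2.2) = 2·P(B_{10.23} ≥ 2.2) = 2(1 − Φ(2.2/√10.23)) ≈ 0.4916

By the reflection principle for Brownian motion, P(M_t ≥ a) = 2 · P(B_t ≥ a) for a ≥ 0. Since B_t ~ N(0, t), P(B_t ≥ 2.2) = 1 − Φ(2.2/√t) = 1 − Φ(2.2/√10.23) = 1 − Φ(0.6878). So
  P(M_{10.23} ≥ 2.2) = 2(1 − Φ(0.6878)) ≈ 0.4916.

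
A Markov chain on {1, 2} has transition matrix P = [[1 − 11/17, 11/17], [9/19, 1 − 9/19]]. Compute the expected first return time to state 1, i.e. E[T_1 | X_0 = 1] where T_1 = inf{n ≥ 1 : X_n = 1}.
E[T_1 | X_0 = 1] = 1/π_1 = 362/153

For an irreducible recurrent Markov chain with stationary distribution π, E[T_i | X_0 = i] = 1/π_i (Kac's formula). Here π_1 = (9/19)/(11/17 + 9/19) = (9/19)/(362/323) = 153/362, so E[T_1 | X_0 = 1] = 1/π_1 = (11/17 + 9/19)/(9/19) = (362/323)/(9/19) = 362/153.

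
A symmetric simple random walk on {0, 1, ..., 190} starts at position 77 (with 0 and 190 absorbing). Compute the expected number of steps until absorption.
E[τ | X_0 = 77] = 8701

Let v_k = E[τ | X_0 = k]. Boundary: v_0 = v_190 = 0. Recurrence: v_k = 1 + (v_{k-1} + v_{k+1})/2 for 1 ≤ k ≤ 189. The particular solution to v_k − (v_{k-1} + v_{k+1})/2 = 1 is v_k = −k^2. Adding homogeneous solution A + B k and matching boundaries gives v_k = k (190 − k). Substituting k = 77: v_77 = 77 · 113 = 8701.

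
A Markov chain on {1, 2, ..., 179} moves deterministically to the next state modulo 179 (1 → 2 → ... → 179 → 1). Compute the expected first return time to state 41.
E[T_41 | X_0 = 41] = 179

The chain cycles deterministically, so starting at state 41 it returns in exactly 179 steps. Equivalently, the stationary distribution is uniform π_j = 1/179 for every state j, so by Kac's formula E[T_41] = 1/π_41 = 179.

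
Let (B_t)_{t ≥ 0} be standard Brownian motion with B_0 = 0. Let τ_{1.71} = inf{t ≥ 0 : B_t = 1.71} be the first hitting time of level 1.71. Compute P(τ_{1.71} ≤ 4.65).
P(τ_{1.71} ≤ 4.65) = 2(1 − Φ(1.71/√4.65)) = 2(1 − Φ(0.7930)) ≈ 0.4278

By the reflection principle for standard BM, P(τ_b ≤ t) = 2 · P(B_t ≥ b). Since B_t ~ N(0, t), P(B_t ≥ 1.71) = 1 − Φ(1.71/√t) = 1 − Φ(1.71/√4.65) = 1 − Φ(0.7930) ≈ 0.21389. Doubling: P(τ_{1.71} ≤ 4.65) ≈ 2 · 0.21389 = 0.42778 ≈ 0.4278.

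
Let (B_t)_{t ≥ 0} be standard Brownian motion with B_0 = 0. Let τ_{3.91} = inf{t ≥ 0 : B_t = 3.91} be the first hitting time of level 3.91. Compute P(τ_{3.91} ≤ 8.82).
P(τ_{3.91} ≤ 8.82) = 2(1 − Φ(3.91/√8.82)) = 2(1 − Φ(1.3166)) ≈ 0.1880

By the reflection principle for standard BM, P(τ_b ≤ t) = 2 · P(B_t ≥ b). Since B_t ~ N(0, t), P(B_t ≥ 3.91) = 1 − Φ(3.91/√t) = 1 − Φ(3.91/√8.82) = 1 − Φ(1.3166) ≈ 0.09399. Doubling: P(τ_{3.91} ≤ 8.82) ≈ 2 · 0.09399 = 0.18798 ≈ 0.1880.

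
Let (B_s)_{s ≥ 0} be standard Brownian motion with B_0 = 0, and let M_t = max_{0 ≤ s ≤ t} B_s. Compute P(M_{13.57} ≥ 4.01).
P(M_{13.57} ≥ 4.01) = 2·P(B_{13.57} ≥ 4.01) = 2(1 − Φ(4.01/√13.57)) ≈ 0.2763

By the reflection principle for Brownian motion, P(M_t ≥ a) = 2 · P(B_t ≥ a) for a ≥ 0. Since B_t ~ N(0, t), P(B_t ≥ 4.01) = 1 − Φ(4.01/√t) = 1 − Φ(4.01/√13.57) = 1 − Φ(1.0886). So
  P(M_{13.57} ≥ 4.01) = 2(1 − Φ(1.0886)) ≈ 0.2763.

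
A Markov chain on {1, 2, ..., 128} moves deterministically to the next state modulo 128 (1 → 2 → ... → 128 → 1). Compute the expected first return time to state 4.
E[T_4 | X_0 = 4] = 128

The chain cycles deterministically, so starting at state 4 it returns in exactly 128 steps. Equivalently, the stationary distribution is uniform π_j = 1/128 for every state j, so by Kac's formula E[T_4] = 1/π_4 = 128.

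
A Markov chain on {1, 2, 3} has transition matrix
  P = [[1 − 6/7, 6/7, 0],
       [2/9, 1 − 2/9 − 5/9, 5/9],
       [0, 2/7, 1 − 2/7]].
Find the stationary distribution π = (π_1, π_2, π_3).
π = (14/173, 54/173, 105/173)

This is a birth-death chain on three states, which satisfies detailed balance: π_1 · P_{12} = π_2 · P_{21} and π_2 · P_{23} = π_3 · P_{32}.
From π_1 · 6/7 = π_2 · 2/9: π_2/π_1 = (6/7)/(2/9) = 27/7.
From π_2 · 5/9 = π_3 · 2/7: π_3/π_2 = (5/9)/(2/7) = 35/18.
Take π_1 proportional to 1; then unnormalized π = (1, 27/7, 15/2). Normalize by dividing by the sum 173/14:
  π = (14/173, 54/173, 105/173).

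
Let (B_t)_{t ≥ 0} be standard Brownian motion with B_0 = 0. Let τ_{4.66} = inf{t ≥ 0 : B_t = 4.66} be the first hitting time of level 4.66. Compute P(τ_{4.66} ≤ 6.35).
P(τ_{4.66} ≤ 6.35) = 2(1 − Φ(4.66/√6.35)) = 2(1 − Φ(1.8493)) ≈ 0.0644

By the reflection principle for standard BM, P(τ_b ≤ t) = 2 · P(B_t ≥ b). Since B_t ~ N(0, t), P(B_t ≥ 4.66) = 1 − Φ(4.66/√t) = 1 − Φ(4.66/√6.35) = 1 − Φ(1.8493) ≈ 0.03221. Doubling: P(τ_{4.66} ≤ 6.35) ≈ 2 · 0.03221 = 0.06442 ≈ 0.0644.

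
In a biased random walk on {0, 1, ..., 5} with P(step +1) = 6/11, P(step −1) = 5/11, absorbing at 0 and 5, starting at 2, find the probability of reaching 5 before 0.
P(hit 5 before 0) = (1 − (5/6)^2) / (1 − (5/6)^5) = 2376/4651

Let u_k denote P(reach 5 before 0 | start at k). Boundary: u_0 = 0, u_5 = 1. Recurrence: u_k = 6/11·u_{k+1} + 5/11·u_{k-1} for 1 ≤ k ≤ 4. Try u_k = A + B·r^k with r = q/p = (5/11)/(6/11) = 5/6. Substitution satisfies the recurrence; boundary conditions give:
  u_k = (1 − r^k) / (1 − r^N) = (1 − (5/6)^2) / (1 − (5/6)^5) = 2376/4651.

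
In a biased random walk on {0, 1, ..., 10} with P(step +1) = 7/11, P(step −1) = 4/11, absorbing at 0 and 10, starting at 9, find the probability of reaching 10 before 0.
P(hit 10 before 0) = (1 − (4/7)^9) / (1 − (4/7)^10) = 93546747/93808891

Let u_k denote P(reach 10 before 0 | start at k). Boundary: u_0 = 0, u_10 = 1. Recurrence: u_k = 7/11·u_{k+1} + 4/11·u_{k-1} for 1 ≤ k ≤ 9. Try u_k = A + B·r^k with r = q/p = (4/11)/(7/11) = 4/7. Substitution satisfies the recurrence; boundary conditions give:
  u_k = (1 − r^k) / (1 − r^N) = (1 − (4/7)^9) / (1 − (4/7)^10) = 93546747/93808891.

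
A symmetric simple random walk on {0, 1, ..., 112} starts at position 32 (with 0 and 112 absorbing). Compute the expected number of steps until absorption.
E[τ | X_0 = 32] = 2560

Let v_k = E[τ | X_0 = k]. Boundary: v_0 = v_112 = 0. Recurrence: v_k = 1 + (v_{k-1} + v_{k+1})/2 for 1 ≤ k ≤ 111. The particular solution to v_k − (v_{k-1} + v_{k+1})/2 = 1 is v_k = −k^2. Adding homogeneous solution A + B k and matching boundaries gives v_k = k (112 − k). Substituting k = 32: v_32 = 32 · 80 = 2560.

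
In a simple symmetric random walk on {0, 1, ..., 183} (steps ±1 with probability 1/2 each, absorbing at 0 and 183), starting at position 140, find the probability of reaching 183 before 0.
P(hit 183 before 0) = 140/183

Let u_k = P(hit 183 before 0 | start at k). Then u_0 = 0, u_183 = 1, and u_k = u_{k-1}/2 + u_{k+1}/2 for 1 ≤ k ≤ 182. This harmonic recurrence is solved by u_k = k/183, giving u_140 = 140/183.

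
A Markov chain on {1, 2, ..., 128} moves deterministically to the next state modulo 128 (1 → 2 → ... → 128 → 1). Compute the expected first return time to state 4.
E[T_4 | X_0 = 4] = 128

The chain cycles deterministically, so starting at state 4 it returns in exactly 128 steps. Equivalently, the stationary distribution is uniform π_j = 1/128 for every state j, so by Kac's formula E[T_4] = 1/π_4 = 128.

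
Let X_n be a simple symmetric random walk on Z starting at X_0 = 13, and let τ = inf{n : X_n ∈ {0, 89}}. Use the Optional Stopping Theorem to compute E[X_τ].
E[X_τ] = 13

X_n is a martingale and τ is a bounded-mean stopping time (indeed τ is finite a.s. with bounded expectation since the walk is in a bounded region). By the OST, E[X_τ] = E[X_0] = 13. Equivalently: E[X_τ] = 89 · P(hit 89 first) + 0 · P(hit 0 first) = 89 · (13/89) = 13.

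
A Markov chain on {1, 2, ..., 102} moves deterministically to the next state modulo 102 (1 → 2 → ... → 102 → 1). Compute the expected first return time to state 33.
E[T_33 | X_0 = 33] = 102

The chain cycles deterministically, so starting at state 33 it returns in exactly 102 steps. Equivalently, the stationary distribution is uniform π_j = 1/102 for every state j, so by Kac's formula E[T_33] = 1/π_33 = 102.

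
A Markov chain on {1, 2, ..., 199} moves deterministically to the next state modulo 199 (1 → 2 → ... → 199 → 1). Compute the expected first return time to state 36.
E[T_36 | X_0 = 36] = 199

The chain cycles deterministically, so starting at state 36 it returns in exactly 199 steps. Equivalently, the stationary distribution is uniform π_j = 1/199 for every state j, so by Kac's formula E[T_36] = 1/π_36 = 199.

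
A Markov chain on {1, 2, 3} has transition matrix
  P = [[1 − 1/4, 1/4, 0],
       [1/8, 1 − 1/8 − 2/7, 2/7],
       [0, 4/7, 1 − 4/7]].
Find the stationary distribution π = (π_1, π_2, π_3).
π = (1/4, 1/2, 1/4)

This is a birth-death chain on three states, which satisfies detailed balance: π_1 · P_{12} = π_2 · P_{21} and π_2 · P_{23} = π_3 · P_{32}.
From π_1 · 1/4 = π_2 · 1/8: π_2/π_1 = (1/4)/(1/8) = 2.
From π_2 · 2/7 = π_3 · 4/7: π_3/π_2 = (2/7)/(4/7) = 1/2.
Take π_1 proportional to 1; then unnormalized π = (1, 2, 1). Normalize by dividing by the sum 4:
  π = (1/4, 1/2, 1/4).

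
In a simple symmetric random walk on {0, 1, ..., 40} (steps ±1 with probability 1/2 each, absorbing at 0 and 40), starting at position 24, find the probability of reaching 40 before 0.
P(hit 40 before 0) = 24/40 = 3/5

Let u_k = P(hit 40 before 0 | start at k). Then u_0 = 0, u_40 = 1, and u_k = u_{k-1}/2 + u_{k+1}/2 for 1 ≤ k ≤ 39. This harmonic recurrence is solved by u_k = k/40, giving u_24 = 24/40 = 3/5.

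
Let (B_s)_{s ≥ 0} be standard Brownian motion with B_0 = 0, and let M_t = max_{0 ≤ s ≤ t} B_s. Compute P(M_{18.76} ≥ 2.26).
P(M_{18.76} ≥ 2.26) = 2·P(B_{18.76} ≥ 2.26) = 2(1 − Φ(2.26/√18.76)) ≈ 0.6018

By the reflection principle for Brownian motion, P(M_t ≥ a) = 2 · P(B_t ≥ a) for a ≥ 0. Since B_t ~ N(0, t), P(B_t ≥ 2.26) = 1 − Φ(2.26/√t) = 1 − Φ(2.26/√18.76) = 1 − Φ(0.5218). So
  P(M_{18.76} ≥ 2.26) = 2(1 − Φ(0.5218)) ≈ 0.6018.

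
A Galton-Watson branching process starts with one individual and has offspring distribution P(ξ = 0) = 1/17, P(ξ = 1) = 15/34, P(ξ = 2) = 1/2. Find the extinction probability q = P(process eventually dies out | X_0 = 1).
q = 2/17

The pgf is f(s) = 1/17 + 15/34·s + 1/2·s². The extinction probability q is the smallest fixed point of f in [0, 1]. Setting s = f(s):
  1/2·s² + (15/34 − 1)·s + 1/17 = 0
  1/2·s² − (1/17 + 1/2)·s + 1/17 = 0
which factors as (s − 1)·(1/2·s − 1/17) = 0, giving roots s = 1 and s = (1/17)/(1/2) = 2/17.
Mean offspring μ = 15/34 + 2·1/2 = 49/34 > 1 (supercritical), so q < 1. The extinction probability is the smaller root: q = (1/17)/(1/2) = 2/17.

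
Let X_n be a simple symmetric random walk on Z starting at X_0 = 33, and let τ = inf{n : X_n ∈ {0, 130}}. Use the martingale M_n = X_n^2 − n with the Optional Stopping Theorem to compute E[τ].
E[τ] = 3201

M_n = X_n^2 − n is a martingale (since E[X_{n+1}^2 | F_n] = X_n^2 + 1). By OST (τ has finite mean in a bounded region), E[M_τ] = E[M_0] = X_0^2 − 0 = 33^2 = 1089. Also E[M_τ] = E[X_τ^2] − E[τ]. The walk exits at 0 or 130, with P(hit 130 first) = 33/130, so E[X_τ^2] = 130^2 · 33/130 + 0 = 4290. Thus E[τ] = E[X_τ^2] − E[M_τ] = 4290 − 1089 = 3201 = 33(130 − 33) = 3201.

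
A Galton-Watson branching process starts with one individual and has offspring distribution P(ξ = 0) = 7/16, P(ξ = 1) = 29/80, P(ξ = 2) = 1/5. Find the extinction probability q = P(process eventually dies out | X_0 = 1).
q = 1

Mean offspring μ = 0·7/16 + 1·29/80 + 2·1/5 = 61/80 ≤ 1. For μ ≤ 1 with offspring not concentrated at 1, the Galton-Watson process goes extinct almost surely, so q = 1.
(Algebraic check: The pgf is f(s) = 7/16 + 29/80·s + 1/5·s². The extinction probability q is the smallest fixed point of f in [0, 1]. Setting s = f(s):
  1/5·s² + (29/80 − 1)·s + 7/16 = 0
  1/5·s² − (7/16 + 1/5)·s + 7/16 = 0
which factors as (s − 1)·(1/5·s − 7/16) = 0, giving roots s = 1 and s = (7/16)/(1/5) = 35/16. Since 35/16 ≥ 1, the smallest root in [0, 1] is s = 1.)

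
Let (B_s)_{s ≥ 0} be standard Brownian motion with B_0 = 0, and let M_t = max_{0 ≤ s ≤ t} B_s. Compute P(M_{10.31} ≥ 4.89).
P(M_{10.31} ≥ 4.89) = 2·P(B_{10.31} ≥ 4.89) = 2(1 − Φ(4.89/√10.31)) ≈ 0.1278

By the reflection principle for Brownian motion, P(M_t ≥ a) = 2 · P(B_t ≥ a) for a ≥ 0. Since B_t ~ N(0, t), P(B_t ≥ 4.89) = 1 − Φ(4.89/√t) = 1 − Φ(4.89/√10.31) = 1 − Φ(1.5229). So
  P(M_{10.31} ≥ 4.89) = 2(1 − Φ(1.5229)) ≈ 0.1278.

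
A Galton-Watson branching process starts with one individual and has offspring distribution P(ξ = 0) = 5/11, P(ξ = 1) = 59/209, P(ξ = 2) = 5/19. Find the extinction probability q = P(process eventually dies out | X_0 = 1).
q = 1

Mean offspring μ = 0·5/11 + 1·59/209 + 2·5/19 = 169/209 ≤ 1. For μ ≤ 1 with offspring not concentrated at 1, the Galton-Watson process goes extinct almost surely, so q = 1.
(Algebraic check: The pgf is f(s) = 5/11 + 59/209·s + 5/19·s². The extinction probability q is the smallest fixed point of f in [0, 1]. Setting s = f(s):
  5/19·s² + (59/209 − 1)·s + 5/11 = 0
  5/19·s² − (5/11 + 5/19)·s + 5/11 = 0
which factors as (s − 1)·(5/19·s − 5/11) = 0, giving roots s = 1 and s = (5/11)/(5/19) = 19/11. Since 19/11 ≥ 1, the smallest root in [0, 1] is s = 1.)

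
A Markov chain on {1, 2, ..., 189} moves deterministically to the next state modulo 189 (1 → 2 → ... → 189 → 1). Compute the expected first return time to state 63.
E[T_63 | X_0 = 63] = 189

The chain cycles deterministically, so starting at state 63 it returns in exactly 189 steps. Equivalently, the stationary distribution is uniform π_j = 1/189 for every state j, so by Kac's formula E[T_63] = 1/π_63 = 189.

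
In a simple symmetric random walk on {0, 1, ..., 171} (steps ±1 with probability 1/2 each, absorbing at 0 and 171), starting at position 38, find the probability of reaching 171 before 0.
P(hit 171 before 0) = 38/171 = 2/9

Let u_k = P(hit 171 before 0 | start at k). Then u_0 = 0, u_171 = 1, and u_k = u_{k-1}/2 + u_{k+1}/2 for 1 ≤ k ≤ 170. This harmonic recurrence is solved by u_k = k/171, giving u_38 = 38/171 = 2/9.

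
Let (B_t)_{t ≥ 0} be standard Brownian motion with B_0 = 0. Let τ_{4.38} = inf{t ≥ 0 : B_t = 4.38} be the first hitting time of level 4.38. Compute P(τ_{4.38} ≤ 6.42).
P(τ_{4.38} ≤ 6.42) = 2(1 − Φ(4.38/√6.42)) = 2(1 − Φ(1.7286)) ≈ 0.0839

By the reflection principle for standard BM, P(τ_b ≤ t) = 2 · P(B_t ≥ b). Since B_t ~ N(0, t), P(B_t ≥ 4.38) = 1 − Φ(4.38/√t) = 1 − Φ(4.38/√6.42) = 1 − Φ(1.7286) ≈ 0.04194. Doubling: P(τ_{4.38} ≤ 6.42) ≈ 2 · 0.04194 = 0.08388 ≈ 0.0839.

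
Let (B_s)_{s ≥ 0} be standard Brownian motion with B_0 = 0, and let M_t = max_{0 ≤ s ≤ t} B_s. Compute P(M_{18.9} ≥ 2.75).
P(M_{18.9} ≥ 2.75) = 2·P(B_{18.9} ≥ 2.75) = 2(1 − Φ(2.75/√18.9)) ≈ 0.5270

By the reflection principle for Brownian motion, P(M_t ≥ a) = 2 · P(B_t ≥ a) for a ≥ 0. Since B_t ~ N(0, t), P(B_t ≥ 2.75) = 1 − Φ(2.75/√t) = 1 − Φ(2.75/√18.9) = 1 − Φ(0.6326). So
  P(M_{18.9} ≥ 2.75) = 2(1 − Φ(0.6326)) ≈ 0.5270.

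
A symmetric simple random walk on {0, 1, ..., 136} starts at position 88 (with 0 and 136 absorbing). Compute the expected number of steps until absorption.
E[τ | X_0 = 88] = 4224

Let v_k = E[τ | X_0 = k]. Boundary: v_0 = v_136 = 0. Recurrence: v_k = 1 + (v_{k-1} + v_{k+1})/2 for 1 ≤ k ≤ 135. The particular solution to v_k − (v_{k-1} + v_{k+1})/2 = 1 is v_k = −k^2. Adding homogeneous solution A + B k and matching boundaries gives v_k = k (136 − k). Substituting k = 88: v_88 = 88 · 48 = 4224.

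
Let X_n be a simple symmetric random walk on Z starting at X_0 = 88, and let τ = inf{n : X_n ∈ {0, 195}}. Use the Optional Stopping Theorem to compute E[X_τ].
E[X_τ] = 88

X_n is a martingale and τ is a bounded-mean stopping time (indeed τ is finite a.s. with bounded expectation since the walk is in a bounded region). By the OST, E[X_τ] = E[X_0] = 88. Equivalently: E[X_τ] = 195 · P(hit 195 first) + 0 · P(hit 0 first) = 195 · (88/195) = 88.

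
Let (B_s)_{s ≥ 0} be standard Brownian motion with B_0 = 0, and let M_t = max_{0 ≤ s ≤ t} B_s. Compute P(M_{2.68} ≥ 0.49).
P(M_{2.68} ≥ 0.49) = 2·P(B_{2.68} ≥ 0.49) = 2(1 − Φ(0.49/√2.68)) ≈ 0.7647

By the reflection principle for Brownian motion, P(M_t ≥ a) = 2 · P(B_t ≥ a) for a ≥ 0. Since B_t ~ N(0, t), P(B_t ≥ 0.49) = 1 − Φ(0.49/√t) = 1 − Φ(0.49/√2.68) = 1 − Φ(0.2993). So
  P(M_{2.68} ≥ 0.49) = 2(1 − Φ(0.2993)) ≈ 0.7647.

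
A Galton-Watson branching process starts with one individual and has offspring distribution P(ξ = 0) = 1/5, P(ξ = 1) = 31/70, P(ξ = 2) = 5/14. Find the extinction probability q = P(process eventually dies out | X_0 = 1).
q = 14/25

The pgf is f(s) = 1/5 + 31/70·s + 5/14·s². The extinction probability q is the smallest fixed point of f in [0, 1]. Setting s = f(s):
  5/14·s² + (31/70 − 1)·s + 1/5 = 0
  5/14·s² − (1/5 + 5/14)·s + 1/5 = 0
which factors as (s − 1)·(5/14·s − 1/5) = 0, giving roots s = 1 and s = (1/5)/(5/14) = 14/25.
Mean offspring μ = 31/70 + 2·5/14 = 81/70 > 1 (supercritical), so q < 1. The extinction probability is the smaller root: q = (1/5)/(5/14) = 14/25.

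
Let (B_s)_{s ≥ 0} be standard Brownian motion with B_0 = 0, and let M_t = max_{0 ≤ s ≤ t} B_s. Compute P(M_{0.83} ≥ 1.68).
P(M_{0.83} ≥ 1.68) = 2·P(B_{0.83} ≥ 1.68) = 2(1 − Φ(1.68/√0.83)) ≈ 0.0652

By the reflection principle for Brownian motion, P(M_t ≥ a) = 2 · P(B_t ≥ a) for a ≥ 0. Since B_t ~ N(0, t), P(B_t ≥ 1.68) = 1 − Φ(1.68/√t) = 1 − Φ(1.68/√0.83) = 1 − Φ(1.8440). So
  P(M_{0.83} ≥ 1.68) = 2(1 − Φ(1.8440)) ≈ 0.0652.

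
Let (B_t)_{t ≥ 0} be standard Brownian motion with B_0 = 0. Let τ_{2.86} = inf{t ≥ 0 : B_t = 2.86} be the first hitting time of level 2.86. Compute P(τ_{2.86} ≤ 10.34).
P(τ_{2.86} ≤ 10.34) = 2(1 − Φ(2.86/√10.34)) = 2(1 − Φ(0.8894)) ≈ 0.3738

By the reflection principle for standard BM, P(τ_b ≤ t) = 2 · P(B_t ≥ b). Since B_t ~ N(0, t), P(B_t ≥ 2.86) = 1 − Φ(2.86/√t) = 1 − Φ(2.86/√10.34) = 1 − Φ(0.8894) ≈ 0.18689. Doubling: P(τ_{2.86} ≤ 10.34) ≈ 2 · 0.18689 = 0.37378 ≈ 0.3738.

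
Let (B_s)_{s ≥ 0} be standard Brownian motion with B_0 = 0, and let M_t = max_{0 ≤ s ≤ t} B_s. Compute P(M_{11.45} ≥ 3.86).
P(M_{11.45} ≥ 3.86) = 2·P(B_{11.45} ≥ 3.86) = 2(1 − Φ(3.86/√11.45)) ≈ 0.2540

By the reflection principle for Brownian motion, P(M_t ≥ a) = 2 · P(B_t ≥ a) for a ≥ 0. Since B_t ~ N(0, t), P(B_t ≥ 3.86) = 1 − Φ(3.86/√t) = 1 − Φ(3.86/√11.45) = 1 − Φ(1.1407). So
  P(M_{11.45} ≥ 3.86) = 2(1 − Φ(1.1407)) ≈ 0.2540.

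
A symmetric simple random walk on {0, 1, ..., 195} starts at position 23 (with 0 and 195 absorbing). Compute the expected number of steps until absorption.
E[τ | X_0 = 23] = 3956

Let v_k = E[τ | X_0 = k]. Boundary: v_0 = v_195 = 0. Recurrence: v_k = 1 + (v_{k-1} + v_{k+1})/2 for 1 ≤ k ≤ 194. The particular solution to v_k − (v_{k-1} + v_{k+1})/2 = 1 is v_k = −k^2. Adding homogeneous solution A + B k and matching boundaries gives v_k = k (195 − k). Substituting k = 23: v_23 = 23 · 172 = 3956.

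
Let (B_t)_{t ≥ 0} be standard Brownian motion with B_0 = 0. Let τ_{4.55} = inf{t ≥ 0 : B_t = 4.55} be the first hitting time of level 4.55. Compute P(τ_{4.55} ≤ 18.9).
P(τ_{4.55} ≤ 18.9) = 2(1 − Φ(4.55/√18.9)) = 2(1 − Φ(1.0466)) ≈ 0.2953

By the reflection principle for standard BM, P(τ_b ≤ t) = 2 · P(B_t ≥ b). Since B_t ~ N(0, t), P(B_t ≥ 4.55) = 1 − Φ(4.55/√t) = 1 − Φ(4.55/√18.9) = 1 − Φ(1.0466) ≈ 0.14764. Doubling: P(τ_{4.55} ≤ 18.9) ≈ 2 · 0.14764 = 0.29528 ≈ 0.2953.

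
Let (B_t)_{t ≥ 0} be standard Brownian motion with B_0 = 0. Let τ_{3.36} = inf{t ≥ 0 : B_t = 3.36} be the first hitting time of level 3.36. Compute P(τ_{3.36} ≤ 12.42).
P(τ_{3.36} ≤ 12.42) = 2(1 − Φ(3.36/√12.42)) = 2(1 − Φ(0.9534)) ≈ 0.3404

By the reflection principle for standard BM, P(τ_b ≤ t) = 2 · P(B_t ≥ b). Since B_t ~ N(0, t), P(B_t ≥ 3.36) = 1 − Φ(3.36/√t) = 1 − Φ(3.36/√12.42) = 1 − Φ(0.9534) ≈ 0.17019. Doubling: P(τ_{3.36} ≤ 12.42) ≈ 2 · 0.17019 = 0.34038 ≈ 0.3404.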